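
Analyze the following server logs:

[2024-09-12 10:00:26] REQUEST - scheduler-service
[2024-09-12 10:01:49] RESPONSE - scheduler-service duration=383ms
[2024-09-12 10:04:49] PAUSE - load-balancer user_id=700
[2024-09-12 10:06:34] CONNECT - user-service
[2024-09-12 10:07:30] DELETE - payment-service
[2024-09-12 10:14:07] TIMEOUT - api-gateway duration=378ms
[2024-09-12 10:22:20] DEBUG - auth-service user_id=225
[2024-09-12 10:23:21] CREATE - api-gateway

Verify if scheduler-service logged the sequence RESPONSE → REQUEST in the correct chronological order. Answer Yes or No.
No

To verify sequence order:

1. Find all events in sequence RESPONSE → REQUEST for scheduler-service
2. Extract their timestamps
3. Check if timestamps are in ascending order
4. Result: No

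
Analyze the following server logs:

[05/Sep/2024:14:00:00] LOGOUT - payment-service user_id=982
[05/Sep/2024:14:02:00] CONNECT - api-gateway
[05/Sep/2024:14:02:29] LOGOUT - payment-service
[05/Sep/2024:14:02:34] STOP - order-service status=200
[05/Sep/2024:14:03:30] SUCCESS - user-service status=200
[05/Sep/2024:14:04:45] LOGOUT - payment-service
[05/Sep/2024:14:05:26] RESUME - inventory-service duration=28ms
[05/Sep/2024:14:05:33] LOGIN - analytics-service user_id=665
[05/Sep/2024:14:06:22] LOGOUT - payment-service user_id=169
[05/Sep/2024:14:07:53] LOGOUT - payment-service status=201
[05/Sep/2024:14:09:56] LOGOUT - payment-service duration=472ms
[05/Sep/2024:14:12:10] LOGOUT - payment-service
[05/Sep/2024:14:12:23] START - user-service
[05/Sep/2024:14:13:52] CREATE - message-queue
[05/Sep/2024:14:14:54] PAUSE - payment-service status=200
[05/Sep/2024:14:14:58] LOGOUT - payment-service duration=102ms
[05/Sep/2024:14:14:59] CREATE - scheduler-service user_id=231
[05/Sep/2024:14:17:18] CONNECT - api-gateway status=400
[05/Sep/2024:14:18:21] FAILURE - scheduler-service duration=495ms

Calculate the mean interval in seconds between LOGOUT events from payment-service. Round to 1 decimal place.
128.3

To calculate average interval:

1. Find all LOGOUT events for payment-service in order
2. Calculate time gaps between consecutive events
3. Compute mean of gaps: 898 / 7 = 128.3 seconds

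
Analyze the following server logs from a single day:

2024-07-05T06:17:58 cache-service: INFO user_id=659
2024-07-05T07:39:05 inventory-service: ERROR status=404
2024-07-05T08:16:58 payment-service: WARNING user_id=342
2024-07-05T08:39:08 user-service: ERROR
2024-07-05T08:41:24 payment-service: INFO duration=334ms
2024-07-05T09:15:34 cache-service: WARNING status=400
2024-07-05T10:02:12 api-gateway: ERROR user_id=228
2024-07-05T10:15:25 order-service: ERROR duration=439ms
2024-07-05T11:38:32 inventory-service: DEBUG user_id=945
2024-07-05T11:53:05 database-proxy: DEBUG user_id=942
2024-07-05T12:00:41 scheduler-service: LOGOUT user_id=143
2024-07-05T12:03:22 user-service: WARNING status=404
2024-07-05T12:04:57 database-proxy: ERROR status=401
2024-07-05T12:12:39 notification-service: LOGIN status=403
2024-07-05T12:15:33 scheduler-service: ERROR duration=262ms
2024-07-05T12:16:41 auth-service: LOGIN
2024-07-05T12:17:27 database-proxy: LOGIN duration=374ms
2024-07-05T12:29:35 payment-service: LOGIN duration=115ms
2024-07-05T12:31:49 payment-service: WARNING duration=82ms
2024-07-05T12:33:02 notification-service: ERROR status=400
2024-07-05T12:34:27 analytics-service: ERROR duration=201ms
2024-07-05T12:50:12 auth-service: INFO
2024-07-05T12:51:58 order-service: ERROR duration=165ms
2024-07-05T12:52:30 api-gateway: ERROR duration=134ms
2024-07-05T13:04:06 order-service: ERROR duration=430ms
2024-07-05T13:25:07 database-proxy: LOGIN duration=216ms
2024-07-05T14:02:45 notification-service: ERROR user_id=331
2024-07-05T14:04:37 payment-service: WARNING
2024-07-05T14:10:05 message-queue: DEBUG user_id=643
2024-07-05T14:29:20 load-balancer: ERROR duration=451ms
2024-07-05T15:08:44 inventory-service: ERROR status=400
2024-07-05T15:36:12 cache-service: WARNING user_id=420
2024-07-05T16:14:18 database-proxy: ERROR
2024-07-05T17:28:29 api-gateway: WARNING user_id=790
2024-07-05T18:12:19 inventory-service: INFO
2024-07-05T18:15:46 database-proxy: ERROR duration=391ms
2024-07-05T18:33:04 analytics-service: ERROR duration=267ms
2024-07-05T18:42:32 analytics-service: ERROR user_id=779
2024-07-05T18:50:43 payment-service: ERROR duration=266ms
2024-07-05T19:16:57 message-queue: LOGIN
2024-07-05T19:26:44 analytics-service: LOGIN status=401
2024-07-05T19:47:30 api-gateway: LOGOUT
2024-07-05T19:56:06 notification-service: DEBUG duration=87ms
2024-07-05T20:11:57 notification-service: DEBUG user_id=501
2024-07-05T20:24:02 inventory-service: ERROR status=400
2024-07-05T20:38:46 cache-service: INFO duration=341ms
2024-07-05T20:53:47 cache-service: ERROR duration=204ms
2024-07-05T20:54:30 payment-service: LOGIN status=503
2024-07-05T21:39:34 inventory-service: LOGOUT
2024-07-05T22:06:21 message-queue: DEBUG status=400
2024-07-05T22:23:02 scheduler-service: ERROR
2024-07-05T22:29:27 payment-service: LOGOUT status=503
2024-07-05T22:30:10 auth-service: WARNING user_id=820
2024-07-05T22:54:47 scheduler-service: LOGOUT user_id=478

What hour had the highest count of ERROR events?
12

To find the peak hour:

1. Group all ERROR events by hour
2. Count events in each hour
3. Find hour with maximum count
4. Peak hour: 12 (with 6 events)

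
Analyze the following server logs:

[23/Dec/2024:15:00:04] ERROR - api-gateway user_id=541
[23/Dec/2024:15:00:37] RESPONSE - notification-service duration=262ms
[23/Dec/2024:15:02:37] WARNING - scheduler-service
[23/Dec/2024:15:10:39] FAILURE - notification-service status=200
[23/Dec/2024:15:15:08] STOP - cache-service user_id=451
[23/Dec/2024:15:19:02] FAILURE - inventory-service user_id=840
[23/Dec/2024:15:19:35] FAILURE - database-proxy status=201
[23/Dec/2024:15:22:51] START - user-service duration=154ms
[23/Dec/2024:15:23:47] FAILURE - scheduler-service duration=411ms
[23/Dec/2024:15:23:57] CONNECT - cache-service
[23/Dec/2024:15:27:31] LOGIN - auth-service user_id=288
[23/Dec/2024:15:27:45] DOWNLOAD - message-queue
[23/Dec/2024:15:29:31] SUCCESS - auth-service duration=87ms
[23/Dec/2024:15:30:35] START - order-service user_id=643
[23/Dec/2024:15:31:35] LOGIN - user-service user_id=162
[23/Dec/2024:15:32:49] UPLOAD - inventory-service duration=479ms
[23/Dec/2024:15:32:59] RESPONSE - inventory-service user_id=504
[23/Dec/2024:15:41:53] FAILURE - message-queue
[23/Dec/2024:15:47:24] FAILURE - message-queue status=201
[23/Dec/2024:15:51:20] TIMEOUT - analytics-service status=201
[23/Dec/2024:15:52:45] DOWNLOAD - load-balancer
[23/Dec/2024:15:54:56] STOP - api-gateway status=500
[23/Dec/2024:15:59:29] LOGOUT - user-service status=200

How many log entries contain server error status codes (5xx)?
1

To find matching entries:

1. Pattern to match: server error status codes (5xx)
2. Scan each log entry for the pattern
3. Count matches: 1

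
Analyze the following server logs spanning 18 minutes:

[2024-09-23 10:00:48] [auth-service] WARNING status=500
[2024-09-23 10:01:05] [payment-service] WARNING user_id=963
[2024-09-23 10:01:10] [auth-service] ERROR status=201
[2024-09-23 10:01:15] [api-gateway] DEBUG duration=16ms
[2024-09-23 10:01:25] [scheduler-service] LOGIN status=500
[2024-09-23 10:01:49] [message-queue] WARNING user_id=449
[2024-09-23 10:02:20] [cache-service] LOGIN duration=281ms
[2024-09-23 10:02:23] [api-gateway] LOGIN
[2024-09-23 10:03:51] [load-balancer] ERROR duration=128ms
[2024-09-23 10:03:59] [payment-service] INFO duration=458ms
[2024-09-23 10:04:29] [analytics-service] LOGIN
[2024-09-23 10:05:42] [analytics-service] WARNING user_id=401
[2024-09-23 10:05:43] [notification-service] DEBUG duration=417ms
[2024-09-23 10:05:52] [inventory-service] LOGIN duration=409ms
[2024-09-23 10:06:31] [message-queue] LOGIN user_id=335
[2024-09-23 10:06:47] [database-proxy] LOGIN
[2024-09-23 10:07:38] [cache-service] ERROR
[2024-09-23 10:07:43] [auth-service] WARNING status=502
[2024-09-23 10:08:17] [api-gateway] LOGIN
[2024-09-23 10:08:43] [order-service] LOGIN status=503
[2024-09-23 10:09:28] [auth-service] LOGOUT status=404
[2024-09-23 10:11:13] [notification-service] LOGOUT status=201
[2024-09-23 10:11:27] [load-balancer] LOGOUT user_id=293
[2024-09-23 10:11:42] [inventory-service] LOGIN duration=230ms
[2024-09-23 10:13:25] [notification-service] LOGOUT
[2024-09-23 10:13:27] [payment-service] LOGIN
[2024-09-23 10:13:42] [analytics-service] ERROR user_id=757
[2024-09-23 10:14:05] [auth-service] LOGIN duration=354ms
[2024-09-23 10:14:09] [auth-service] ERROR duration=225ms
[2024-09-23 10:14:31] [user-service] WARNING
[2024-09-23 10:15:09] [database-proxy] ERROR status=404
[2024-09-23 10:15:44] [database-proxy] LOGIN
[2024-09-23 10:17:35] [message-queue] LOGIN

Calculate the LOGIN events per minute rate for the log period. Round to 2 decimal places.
0.78

To calculate the rate:

1. Count total LOGIN events: 14
2. Total time period: 18 minutes
3. Rate = 14 / 18 = 0.78 events per minute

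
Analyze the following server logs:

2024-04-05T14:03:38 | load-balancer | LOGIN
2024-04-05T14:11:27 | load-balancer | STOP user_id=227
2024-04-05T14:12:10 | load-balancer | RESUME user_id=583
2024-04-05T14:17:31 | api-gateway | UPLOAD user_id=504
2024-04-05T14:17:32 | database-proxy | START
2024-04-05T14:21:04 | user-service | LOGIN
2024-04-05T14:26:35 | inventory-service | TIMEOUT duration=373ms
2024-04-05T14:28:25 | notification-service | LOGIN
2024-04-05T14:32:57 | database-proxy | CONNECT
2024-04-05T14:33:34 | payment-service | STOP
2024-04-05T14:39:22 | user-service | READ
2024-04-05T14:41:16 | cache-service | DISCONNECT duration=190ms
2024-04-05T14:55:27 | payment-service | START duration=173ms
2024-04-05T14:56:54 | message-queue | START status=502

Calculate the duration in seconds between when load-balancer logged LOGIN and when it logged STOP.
469

To find the time between events:

1. Locate the first LOGIN event for load-balancer: 2024-04-05T14:03:38
2. Locate the first STOP event for load-balancer: 2024-04-05T14:11:27
3. Calculate the difference: 2024-04-05T14:11:27 - 2024-04-05T14:03:38 = 469 seconds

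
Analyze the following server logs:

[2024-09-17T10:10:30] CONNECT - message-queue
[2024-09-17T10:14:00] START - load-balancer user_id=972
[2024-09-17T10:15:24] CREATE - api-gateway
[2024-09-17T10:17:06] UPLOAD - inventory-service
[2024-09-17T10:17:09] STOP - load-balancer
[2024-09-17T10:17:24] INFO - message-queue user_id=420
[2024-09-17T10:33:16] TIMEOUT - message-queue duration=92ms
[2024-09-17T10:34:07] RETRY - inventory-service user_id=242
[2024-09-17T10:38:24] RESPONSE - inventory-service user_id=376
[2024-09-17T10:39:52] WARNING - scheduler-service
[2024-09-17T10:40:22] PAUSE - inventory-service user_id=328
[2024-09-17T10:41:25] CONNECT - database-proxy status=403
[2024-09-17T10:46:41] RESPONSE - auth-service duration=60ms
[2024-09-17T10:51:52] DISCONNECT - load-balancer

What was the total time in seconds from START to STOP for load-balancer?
189

To calculate state duration:

1. Find START event for load-balancer: 2024-09-17T10:14:00
2. Find STOP event for load-balancer: 2024-09-17T10:17:09
3. Calculate duration: 2024-09-17T10:17:09 - 2024-09-17T10:14:00 = 189 seconds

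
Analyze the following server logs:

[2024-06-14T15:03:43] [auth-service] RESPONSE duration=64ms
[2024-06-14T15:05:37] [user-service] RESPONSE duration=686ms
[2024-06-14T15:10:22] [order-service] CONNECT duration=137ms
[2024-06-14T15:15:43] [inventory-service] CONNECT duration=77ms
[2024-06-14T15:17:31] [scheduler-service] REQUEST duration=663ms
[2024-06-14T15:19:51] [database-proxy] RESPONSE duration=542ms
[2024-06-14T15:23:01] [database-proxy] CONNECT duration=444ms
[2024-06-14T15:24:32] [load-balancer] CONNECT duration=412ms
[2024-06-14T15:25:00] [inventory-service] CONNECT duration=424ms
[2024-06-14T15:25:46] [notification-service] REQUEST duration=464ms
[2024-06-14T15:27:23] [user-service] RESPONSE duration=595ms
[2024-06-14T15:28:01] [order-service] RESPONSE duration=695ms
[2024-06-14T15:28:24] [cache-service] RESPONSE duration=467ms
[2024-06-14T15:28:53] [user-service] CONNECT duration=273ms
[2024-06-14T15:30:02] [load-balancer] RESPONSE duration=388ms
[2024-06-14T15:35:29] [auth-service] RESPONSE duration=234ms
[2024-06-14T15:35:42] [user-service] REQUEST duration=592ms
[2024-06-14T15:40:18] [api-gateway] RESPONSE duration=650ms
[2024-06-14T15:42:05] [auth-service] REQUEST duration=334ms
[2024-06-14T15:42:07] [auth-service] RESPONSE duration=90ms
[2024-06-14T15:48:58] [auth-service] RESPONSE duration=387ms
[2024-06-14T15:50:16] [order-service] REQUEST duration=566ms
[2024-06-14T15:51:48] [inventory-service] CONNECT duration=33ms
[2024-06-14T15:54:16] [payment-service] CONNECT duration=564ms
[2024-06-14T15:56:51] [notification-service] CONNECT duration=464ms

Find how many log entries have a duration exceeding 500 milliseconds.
9

To count timeouts:

1. Threshold: 500ms
2. Extract duration from each log entry
3. Count entries where duration > 500
4. Timeout count: 9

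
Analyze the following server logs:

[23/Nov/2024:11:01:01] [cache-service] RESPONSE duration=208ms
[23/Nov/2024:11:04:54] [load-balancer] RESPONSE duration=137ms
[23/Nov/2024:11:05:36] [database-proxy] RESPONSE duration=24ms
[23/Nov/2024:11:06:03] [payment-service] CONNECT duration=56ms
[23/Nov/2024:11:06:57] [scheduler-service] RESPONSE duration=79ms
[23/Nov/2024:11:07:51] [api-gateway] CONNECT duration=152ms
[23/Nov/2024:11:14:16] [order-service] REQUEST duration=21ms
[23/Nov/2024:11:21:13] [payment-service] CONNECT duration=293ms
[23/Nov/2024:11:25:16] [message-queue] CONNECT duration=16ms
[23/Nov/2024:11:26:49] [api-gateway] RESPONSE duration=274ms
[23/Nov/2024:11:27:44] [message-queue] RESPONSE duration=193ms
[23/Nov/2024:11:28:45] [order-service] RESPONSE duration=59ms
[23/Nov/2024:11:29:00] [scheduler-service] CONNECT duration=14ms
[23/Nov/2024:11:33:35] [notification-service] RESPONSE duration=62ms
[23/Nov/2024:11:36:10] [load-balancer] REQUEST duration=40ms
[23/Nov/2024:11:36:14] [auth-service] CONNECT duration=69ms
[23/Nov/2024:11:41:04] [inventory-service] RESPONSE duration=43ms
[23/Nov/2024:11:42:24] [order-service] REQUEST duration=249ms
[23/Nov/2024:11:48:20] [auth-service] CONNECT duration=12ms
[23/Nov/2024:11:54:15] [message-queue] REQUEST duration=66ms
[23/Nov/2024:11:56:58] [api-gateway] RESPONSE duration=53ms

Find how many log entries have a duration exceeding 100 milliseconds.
7

To count timeouts:

1. Threshold: 100ms
2. Extract duration from each log entry
3. Count entries where duration > 100
4. Timeout count: 7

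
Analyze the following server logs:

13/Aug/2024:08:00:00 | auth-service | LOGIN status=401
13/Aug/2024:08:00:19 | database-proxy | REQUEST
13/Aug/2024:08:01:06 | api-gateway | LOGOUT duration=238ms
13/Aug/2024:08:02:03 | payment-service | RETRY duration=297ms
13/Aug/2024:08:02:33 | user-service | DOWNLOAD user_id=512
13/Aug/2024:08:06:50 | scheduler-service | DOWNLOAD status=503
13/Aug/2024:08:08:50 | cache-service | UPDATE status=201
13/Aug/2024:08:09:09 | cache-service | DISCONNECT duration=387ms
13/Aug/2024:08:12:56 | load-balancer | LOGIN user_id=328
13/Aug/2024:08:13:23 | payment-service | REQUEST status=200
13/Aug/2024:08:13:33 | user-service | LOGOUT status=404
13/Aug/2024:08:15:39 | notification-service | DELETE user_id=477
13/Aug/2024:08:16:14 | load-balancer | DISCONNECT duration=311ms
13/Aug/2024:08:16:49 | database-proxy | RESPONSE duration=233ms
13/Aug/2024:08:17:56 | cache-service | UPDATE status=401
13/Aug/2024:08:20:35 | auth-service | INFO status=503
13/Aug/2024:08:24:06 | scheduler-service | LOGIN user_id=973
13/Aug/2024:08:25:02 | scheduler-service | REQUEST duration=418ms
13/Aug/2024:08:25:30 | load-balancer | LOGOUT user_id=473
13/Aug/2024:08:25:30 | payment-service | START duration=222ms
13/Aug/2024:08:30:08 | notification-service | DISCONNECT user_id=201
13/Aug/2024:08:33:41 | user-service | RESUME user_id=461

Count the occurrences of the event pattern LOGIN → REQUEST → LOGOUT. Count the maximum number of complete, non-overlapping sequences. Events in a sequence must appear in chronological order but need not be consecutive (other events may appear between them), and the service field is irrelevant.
3

To count sequences:

1. Look for pattern: LOGIN → REQUEST → LOGOUT
2. Greedily scan the log in chronological order, matching each sequence element in turn (ignoring service)
3. Each time the full pattern completes, increment the count and restart matching from the next event
4. Complete non-overlapping sequences found: 3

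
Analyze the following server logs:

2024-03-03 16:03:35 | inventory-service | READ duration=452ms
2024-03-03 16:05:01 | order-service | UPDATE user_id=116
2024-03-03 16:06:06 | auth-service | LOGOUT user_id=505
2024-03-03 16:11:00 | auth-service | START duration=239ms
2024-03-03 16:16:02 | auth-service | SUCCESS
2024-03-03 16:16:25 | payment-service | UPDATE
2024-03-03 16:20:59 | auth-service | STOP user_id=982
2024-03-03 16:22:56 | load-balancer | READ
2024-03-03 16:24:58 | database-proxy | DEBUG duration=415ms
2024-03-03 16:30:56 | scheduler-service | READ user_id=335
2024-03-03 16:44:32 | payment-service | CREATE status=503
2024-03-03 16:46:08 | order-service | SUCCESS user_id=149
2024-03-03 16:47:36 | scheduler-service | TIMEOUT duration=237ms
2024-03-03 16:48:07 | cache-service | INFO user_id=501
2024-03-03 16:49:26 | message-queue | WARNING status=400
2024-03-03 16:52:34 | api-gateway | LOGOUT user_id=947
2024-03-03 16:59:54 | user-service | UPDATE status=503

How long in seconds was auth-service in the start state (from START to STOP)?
599

To calculate state duration:

1. Find START event for auth-service: 2024-03-03 16:11:00
2. Find STOP event for auth-service: 2024-03-03 16:20:59
3. Calculate duration: 2024-03-03 16:20:59 - 2024-03-03 16:11:00 = 599 seconds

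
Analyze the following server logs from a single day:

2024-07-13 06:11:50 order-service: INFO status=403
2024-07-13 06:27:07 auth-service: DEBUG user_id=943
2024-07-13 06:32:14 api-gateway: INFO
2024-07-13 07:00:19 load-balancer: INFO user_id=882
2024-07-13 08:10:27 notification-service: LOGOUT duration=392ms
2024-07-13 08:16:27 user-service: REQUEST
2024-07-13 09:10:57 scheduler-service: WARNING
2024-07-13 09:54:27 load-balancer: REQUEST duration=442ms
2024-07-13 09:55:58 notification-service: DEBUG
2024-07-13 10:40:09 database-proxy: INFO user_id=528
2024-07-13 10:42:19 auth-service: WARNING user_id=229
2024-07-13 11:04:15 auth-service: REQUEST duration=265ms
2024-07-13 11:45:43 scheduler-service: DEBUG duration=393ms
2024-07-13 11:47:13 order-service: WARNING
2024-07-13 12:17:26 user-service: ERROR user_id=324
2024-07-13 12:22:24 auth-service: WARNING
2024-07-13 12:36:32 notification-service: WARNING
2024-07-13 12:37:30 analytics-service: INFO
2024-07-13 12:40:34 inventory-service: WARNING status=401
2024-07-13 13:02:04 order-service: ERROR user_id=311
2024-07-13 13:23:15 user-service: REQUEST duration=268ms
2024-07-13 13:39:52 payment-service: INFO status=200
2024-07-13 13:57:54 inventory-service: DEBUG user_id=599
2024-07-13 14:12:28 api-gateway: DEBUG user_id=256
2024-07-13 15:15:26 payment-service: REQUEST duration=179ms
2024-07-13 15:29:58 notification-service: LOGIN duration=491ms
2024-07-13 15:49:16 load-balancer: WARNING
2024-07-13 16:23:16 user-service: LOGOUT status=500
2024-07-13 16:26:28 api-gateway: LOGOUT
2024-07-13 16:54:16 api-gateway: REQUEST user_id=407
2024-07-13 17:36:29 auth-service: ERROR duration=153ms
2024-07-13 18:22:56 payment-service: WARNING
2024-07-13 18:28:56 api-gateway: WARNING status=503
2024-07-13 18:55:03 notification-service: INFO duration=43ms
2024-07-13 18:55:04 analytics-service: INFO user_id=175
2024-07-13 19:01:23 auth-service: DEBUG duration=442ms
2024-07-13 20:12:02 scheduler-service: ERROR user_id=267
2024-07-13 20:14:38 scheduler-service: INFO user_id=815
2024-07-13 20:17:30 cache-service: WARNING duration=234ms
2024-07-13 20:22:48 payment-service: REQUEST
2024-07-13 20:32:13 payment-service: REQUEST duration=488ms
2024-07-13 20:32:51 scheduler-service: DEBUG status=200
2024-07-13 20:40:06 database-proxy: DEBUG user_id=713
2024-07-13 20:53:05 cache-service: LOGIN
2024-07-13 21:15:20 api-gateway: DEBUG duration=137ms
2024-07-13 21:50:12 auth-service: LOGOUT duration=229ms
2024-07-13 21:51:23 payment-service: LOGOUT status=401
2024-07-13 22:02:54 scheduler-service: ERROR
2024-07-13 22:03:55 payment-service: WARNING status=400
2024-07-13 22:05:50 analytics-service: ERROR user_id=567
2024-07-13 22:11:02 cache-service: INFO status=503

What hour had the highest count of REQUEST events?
20

To find the peak hour:

1. Group all REQUEST events by hour
2. Count events in each hour
3. Find hour with maximum count
4. Peak hour: 20 (with 2 events)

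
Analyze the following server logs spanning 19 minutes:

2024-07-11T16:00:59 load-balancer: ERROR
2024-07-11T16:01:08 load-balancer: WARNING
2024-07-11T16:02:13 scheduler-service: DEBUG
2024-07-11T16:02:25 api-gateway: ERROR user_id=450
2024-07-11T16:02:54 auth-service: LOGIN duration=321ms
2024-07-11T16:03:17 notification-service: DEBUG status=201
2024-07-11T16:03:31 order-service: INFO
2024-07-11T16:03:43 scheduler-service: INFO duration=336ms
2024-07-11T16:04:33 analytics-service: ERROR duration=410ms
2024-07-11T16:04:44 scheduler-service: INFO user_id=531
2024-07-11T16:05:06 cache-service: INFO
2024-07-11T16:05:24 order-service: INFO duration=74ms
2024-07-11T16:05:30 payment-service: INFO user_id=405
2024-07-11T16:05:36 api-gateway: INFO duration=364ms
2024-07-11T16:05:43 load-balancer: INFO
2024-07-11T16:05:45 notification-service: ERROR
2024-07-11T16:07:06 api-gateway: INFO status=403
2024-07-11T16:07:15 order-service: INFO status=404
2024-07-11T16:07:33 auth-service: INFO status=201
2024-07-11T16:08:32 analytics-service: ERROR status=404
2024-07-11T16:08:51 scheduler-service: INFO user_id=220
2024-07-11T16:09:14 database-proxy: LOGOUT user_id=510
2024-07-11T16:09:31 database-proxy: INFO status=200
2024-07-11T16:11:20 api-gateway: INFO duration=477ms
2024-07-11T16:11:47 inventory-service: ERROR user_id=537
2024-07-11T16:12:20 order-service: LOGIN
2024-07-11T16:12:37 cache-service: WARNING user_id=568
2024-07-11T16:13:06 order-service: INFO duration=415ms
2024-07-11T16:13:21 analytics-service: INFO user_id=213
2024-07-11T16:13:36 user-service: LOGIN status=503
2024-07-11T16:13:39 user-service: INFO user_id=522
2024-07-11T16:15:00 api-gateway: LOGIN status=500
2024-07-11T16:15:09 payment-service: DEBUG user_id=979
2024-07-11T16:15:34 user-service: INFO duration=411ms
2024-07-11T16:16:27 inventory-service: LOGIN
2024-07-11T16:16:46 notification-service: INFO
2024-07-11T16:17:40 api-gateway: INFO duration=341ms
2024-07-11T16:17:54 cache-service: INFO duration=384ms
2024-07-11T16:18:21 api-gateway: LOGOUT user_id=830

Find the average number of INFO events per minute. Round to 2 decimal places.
1.11

To calculate the rate:

1. Count total INFO events: 21
2. Total time period: 19 minutes
3. Rate = 21 / 19 = 1.11 events per minute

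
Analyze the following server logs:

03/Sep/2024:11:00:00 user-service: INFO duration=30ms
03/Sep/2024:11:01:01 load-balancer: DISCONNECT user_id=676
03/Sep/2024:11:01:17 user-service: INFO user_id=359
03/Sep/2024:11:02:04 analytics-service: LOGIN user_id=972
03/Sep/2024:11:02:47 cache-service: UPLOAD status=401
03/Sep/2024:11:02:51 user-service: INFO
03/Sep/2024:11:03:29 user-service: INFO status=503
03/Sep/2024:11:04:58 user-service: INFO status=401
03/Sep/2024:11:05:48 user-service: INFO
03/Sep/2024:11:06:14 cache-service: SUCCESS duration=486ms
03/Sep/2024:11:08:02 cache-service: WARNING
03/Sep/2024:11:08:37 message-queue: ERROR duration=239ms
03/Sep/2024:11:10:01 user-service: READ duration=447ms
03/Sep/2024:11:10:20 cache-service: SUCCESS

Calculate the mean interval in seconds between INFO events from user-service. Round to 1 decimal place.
69.6

To calculate average interval:

1. Find all INFO events for user-service in order
2. Calculate time gaps between consecutive events
3. Compute mean of gaps: 348 / 5 = 69.6 seconds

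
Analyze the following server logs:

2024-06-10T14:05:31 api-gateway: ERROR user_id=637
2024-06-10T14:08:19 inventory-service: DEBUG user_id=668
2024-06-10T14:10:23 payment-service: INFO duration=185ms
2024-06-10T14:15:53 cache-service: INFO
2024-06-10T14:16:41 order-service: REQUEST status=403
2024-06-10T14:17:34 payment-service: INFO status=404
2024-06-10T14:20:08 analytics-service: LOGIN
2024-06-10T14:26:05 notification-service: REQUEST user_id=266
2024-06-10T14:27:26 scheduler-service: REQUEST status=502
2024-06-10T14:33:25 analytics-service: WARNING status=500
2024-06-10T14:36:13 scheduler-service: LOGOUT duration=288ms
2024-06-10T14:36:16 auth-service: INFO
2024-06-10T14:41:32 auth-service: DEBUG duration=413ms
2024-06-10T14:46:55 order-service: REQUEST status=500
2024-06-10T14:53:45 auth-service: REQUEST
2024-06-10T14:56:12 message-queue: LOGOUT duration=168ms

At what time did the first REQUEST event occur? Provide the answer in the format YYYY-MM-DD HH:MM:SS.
2024-06-10 14:16:41

To find the first event:

1. Filter for all REQUEST events
2. Sort by timestamp
3. Select the first one
4. Timestamp: 2024-06-10 14:16:41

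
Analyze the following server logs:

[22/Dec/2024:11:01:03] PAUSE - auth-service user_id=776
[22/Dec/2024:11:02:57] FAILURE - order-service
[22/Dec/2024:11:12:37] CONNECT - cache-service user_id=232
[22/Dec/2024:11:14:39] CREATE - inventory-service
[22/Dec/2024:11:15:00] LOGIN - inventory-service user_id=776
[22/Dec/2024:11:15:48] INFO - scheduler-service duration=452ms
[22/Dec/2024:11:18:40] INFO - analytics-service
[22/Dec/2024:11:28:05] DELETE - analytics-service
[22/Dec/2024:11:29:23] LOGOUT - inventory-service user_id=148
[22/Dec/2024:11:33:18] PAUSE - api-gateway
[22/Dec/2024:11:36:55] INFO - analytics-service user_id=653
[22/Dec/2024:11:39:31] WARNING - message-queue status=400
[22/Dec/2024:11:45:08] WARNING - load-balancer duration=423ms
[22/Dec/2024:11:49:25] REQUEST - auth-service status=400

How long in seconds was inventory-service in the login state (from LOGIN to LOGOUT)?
863

To calculate state duration:

1. Find LOGIN event for inventory-service: 22/Dec/2024:11:15:00
2. Find LOGOUT event for inventory-service: 22/Dec/2024:11:29:23
3. Calculate duration: 22/Dec/2024:11:29:23 - 22/Dec/2024:11:15:00 = 863 seconds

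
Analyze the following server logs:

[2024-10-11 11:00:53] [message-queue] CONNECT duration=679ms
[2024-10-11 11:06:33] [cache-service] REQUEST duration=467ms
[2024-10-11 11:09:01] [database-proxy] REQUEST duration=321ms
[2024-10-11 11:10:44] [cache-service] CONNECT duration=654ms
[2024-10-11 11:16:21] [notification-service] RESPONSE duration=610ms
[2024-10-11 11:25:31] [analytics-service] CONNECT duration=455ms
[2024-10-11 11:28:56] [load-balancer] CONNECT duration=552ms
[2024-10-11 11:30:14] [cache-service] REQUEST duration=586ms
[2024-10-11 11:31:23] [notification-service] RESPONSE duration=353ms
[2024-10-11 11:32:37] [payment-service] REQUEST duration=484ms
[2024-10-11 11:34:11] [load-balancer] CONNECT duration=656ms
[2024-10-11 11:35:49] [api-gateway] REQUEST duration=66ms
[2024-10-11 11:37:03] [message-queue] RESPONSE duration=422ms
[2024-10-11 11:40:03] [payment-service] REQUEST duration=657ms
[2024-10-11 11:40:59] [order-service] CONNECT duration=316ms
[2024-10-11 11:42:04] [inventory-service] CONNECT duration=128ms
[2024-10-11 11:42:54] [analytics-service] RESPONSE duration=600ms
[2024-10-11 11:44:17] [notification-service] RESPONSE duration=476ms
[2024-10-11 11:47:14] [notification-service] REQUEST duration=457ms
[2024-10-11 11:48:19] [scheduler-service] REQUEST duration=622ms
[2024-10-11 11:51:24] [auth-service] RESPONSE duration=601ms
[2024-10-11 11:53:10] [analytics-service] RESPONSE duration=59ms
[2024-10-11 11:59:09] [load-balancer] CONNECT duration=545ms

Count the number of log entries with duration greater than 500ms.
11

To count timeouts:

1. Threshold: 500ms
2. Extract duration from each log entry
3. Count entries where duration > 500
4. Timeout count: 11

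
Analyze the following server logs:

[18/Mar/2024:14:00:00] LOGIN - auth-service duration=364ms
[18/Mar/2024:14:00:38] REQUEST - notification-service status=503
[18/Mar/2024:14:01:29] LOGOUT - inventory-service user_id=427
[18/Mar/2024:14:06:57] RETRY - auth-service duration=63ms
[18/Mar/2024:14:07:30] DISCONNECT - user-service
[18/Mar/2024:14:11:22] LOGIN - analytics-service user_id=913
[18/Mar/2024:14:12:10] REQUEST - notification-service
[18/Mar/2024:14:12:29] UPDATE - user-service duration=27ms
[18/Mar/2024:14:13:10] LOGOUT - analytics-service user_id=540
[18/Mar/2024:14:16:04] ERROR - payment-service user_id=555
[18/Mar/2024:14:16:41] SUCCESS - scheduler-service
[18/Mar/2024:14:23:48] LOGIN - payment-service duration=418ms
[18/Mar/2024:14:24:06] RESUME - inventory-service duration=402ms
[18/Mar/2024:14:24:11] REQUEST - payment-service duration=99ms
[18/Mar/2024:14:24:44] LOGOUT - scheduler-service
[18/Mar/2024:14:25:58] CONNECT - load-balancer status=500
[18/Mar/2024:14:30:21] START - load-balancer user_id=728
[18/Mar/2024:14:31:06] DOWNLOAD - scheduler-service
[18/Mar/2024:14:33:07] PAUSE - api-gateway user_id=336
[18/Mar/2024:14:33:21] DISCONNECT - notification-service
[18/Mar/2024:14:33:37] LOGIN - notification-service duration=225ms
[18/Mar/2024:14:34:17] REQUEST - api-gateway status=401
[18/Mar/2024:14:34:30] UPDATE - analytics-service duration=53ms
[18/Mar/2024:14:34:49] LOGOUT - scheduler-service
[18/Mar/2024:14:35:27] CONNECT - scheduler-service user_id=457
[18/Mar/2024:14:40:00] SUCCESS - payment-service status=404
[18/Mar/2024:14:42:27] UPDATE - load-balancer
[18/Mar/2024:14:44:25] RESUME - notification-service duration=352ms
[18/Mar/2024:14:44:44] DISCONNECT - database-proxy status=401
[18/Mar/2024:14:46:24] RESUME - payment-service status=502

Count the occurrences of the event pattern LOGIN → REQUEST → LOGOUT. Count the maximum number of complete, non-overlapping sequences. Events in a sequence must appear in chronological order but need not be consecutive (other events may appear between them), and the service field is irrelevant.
4

To count sequences:

1. Look for pattern: LOGIN → REQUEST → LOGOUT
2. Greedily scan the log in chronological order, matching each sequence element in turn (ignoring service)
3. Each time the full pattern completes, increment the count and restart matching from the next event
4. Complete non-overlapping sequences found: 4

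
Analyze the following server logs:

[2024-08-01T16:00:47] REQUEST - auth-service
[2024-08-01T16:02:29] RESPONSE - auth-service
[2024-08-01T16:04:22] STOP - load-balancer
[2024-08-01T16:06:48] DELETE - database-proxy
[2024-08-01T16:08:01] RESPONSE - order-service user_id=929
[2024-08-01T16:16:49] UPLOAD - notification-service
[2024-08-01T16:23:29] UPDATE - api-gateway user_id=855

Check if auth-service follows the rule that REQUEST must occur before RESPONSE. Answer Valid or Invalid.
Valid

To validate ordering:

1. Required order: REQUEST → RESPONSE
2. Rule: REQUEST must occur before RESPONSE
3. Check actual order of events for auth-service
4. Result: Valid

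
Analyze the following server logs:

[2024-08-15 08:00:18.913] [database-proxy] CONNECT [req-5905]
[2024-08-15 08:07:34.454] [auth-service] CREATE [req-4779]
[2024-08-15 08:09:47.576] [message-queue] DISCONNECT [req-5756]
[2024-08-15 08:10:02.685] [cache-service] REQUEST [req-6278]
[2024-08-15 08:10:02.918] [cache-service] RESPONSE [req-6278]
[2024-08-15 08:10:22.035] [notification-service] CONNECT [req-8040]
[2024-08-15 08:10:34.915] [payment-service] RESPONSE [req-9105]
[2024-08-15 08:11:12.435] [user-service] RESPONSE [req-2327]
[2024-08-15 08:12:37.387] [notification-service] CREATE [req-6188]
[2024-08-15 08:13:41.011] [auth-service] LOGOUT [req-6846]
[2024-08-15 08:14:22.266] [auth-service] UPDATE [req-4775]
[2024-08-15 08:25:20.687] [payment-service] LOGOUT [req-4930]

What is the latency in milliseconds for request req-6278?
233

To calculate latency:

1. Find REQUEST with id req-6278: 2024-08-15 08:10:02.685
2. Find RESPONSE with id req-6278: 2024-08-15 08:10:02.918
3. Latency: 2024-08-15 08:10:02.918 - 2024-08-15 08:10:02.685 = 233ms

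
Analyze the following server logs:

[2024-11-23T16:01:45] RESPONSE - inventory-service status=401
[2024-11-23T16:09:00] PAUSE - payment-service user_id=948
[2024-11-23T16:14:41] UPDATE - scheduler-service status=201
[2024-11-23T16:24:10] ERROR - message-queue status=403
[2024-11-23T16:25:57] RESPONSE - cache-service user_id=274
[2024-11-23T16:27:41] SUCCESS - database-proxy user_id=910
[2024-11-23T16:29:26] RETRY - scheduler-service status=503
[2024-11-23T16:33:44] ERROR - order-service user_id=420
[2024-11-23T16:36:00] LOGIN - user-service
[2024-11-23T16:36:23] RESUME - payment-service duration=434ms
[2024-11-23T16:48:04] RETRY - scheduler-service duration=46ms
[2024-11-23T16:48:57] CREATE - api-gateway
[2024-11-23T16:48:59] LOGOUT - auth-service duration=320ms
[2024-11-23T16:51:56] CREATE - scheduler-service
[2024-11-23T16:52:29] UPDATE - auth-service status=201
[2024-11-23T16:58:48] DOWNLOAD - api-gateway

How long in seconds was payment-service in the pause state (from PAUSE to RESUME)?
1643

To calculate state duration:

1. Find PAUSE event for payment-service: 2024-11-23T16:09:00
2. Find RESUME event for payment-service: 2024-11-23T16:36:23
3. Calculate duration: 2024-11-23T16:36:23 - 2024-11-23T16:09:00 = 1643 seconds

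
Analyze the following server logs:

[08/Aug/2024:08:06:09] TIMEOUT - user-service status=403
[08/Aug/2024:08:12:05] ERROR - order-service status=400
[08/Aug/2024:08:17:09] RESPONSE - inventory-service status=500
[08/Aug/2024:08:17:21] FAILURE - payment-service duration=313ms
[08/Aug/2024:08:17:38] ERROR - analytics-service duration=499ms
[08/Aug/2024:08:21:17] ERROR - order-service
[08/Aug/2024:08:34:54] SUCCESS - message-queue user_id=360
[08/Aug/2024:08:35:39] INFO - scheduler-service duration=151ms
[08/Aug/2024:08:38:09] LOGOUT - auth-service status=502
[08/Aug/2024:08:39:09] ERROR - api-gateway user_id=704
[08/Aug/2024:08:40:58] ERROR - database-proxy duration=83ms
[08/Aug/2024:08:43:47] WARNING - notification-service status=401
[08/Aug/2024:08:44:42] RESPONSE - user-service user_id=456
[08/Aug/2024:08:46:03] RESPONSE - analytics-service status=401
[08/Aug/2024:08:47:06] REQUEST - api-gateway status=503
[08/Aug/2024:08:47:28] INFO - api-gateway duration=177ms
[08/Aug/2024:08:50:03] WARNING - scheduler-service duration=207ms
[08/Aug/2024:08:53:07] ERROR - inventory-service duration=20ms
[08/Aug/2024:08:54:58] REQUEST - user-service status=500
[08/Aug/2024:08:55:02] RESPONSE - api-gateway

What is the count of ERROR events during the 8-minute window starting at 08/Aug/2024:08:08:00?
1

To count events in the time window:

1. Window boundaries: 08/Aug/2024:08:08:00 to 08/Aug/2024:08:16:00
2. Filter for ERROR events within this window
3. Count matching events: 1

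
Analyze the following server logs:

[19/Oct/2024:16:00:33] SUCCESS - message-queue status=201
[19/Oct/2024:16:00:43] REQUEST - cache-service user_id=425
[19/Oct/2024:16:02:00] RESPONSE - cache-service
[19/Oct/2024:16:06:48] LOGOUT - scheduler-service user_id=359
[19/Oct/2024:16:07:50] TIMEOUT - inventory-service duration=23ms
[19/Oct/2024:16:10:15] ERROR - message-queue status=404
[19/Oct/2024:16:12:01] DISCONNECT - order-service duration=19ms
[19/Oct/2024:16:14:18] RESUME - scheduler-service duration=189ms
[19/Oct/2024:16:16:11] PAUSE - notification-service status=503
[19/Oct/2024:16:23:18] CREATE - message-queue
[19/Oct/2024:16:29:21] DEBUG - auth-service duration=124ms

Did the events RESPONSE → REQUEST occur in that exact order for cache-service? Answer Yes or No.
No

To verify sequence order:

1. Find all events in sequence RESPONSE → REQUEST for cache-service
2. Extract their timestamps
3. Check if timestamps are in ascending order
4. Result: No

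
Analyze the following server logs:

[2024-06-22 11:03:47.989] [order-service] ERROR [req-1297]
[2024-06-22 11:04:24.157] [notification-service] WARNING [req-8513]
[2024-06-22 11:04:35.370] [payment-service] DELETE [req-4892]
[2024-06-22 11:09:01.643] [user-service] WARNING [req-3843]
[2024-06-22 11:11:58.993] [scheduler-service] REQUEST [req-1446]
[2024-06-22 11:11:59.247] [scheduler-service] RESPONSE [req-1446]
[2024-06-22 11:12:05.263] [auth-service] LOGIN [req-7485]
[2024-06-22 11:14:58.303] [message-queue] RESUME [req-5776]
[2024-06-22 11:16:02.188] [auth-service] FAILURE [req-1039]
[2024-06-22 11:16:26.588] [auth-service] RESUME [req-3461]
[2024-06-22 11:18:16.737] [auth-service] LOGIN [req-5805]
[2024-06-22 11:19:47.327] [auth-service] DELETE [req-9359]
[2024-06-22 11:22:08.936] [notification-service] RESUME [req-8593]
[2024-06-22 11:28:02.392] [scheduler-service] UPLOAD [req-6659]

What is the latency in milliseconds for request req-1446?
254

To calculate latency:

1. Find REQUEST with id req-1446: 2024-06-22 11:11:58.993
2. Find RESPONSE with id req-1446: 2024-06-22 11:11:59.247
3. Latency: 2024-06-22 11:11:59.247 - 2024-06-22 11:11:58.993 = 254ms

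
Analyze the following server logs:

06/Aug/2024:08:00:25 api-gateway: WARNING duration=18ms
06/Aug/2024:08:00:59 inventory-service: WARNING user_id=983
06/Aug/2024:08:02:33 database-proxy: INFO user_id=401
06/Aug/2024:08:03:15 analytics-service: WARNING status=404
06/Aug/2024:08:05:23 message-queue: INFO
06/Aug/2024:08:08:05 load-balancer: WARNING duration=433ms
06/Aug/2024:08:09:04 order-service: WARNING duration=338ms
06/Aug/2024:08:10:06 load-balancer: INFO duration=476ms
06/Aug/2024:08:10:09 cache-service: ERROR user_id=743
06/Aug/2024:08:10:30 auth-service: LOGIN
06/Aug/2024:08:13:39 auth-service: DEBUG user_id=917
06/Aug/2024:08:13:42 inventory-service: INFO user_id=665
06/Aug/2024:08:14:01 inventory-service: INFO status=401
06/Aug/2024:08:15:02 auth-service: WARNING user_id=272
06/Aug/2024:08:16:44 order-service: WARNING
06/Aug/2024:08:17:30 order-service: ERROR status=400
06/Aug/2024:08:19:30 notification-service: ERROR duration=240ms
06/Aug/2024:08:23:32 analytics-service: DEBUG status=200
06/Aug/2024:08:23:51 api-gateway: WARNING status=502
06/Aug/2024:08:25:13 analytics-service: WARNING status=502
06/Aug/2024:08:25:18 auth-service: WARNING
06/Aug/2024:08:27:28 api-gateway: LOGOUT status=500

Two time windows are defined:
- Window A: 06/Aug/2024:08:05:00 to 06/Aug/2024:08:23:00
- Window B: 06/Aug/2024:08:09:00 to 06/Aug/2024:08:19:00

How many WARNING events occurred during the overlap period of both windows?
3

To find overlap events:

1. Window A: 06/Aug/2024:08:05:00 to 06/Aug/2024:08:23:00
2. Window B: 06/Aug/2024:08:09:00 to 06/Aug/2024:08:19:00
3. Overlap period: 06/Aug/2024:08:09:00 to 06/Aug/2024:08:19:00
4. Count WARNING events in overlap: 3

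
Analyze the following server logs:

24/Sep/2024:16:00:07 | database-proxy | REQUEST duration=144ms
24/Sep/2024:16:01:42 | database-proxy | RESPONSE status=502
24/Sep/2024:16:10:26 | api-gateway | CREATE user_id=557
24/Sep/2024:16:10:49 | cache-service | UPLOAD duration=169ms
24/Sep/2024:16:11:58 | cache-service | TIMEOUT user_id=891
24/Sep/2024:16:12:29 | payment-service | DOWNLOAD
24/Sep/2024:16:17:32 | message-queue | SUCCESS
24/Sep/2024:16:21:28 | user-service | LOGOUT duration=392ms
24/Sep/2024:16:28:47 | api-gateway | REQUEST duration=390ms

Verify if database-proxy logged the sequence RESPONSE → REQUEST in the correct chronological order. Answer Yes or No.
No

To verify sequence order:

1. Find all events in sequence RESPONSE → REQUEST for database-proxy
2. Extract their timestamps
3. Check if timestamps are in ascending order
4. Result: No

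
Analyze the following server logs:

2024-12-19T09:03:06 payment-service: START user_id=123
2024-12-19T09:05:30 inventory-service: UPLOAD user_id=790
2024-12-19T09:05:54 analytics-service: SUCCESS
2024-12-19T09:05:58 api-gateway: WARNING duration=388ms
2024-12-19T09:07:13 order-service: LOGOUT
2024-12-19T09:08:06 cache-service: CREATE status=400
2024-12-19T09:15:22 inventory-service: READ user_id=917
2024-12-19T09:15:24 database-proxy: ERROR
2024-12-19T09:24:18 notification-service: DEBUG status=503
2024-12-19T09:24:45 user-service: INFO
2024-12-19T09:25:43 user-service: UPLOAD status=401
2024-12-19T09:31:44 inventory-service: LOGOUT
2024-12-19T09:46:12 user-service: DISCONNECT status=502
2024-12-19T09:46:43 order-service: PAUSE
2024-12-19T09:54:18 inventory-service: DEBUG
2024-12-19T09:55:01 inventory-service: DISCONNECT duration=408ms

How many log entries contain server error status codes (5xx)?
2

To find matching entries:

1. Pattern to match: server error status codes (5xx)
2. Scan each log entry for the pattern
3. Count matches: 2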